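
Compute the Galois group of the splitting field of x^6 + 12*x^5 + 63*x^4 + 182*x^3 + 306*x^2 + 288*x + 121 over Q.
The polynomial f is an irreducible sextic over Q, so G = Gal(f/Q) is one of the 16 transitive subgroups 6T1, ..., 6T16 of S_6. The discriminant of f is -16003008, which is not a perfect square, so G is not contained in A_6. The transitive groups of degree 6 not contained in A_6 are: C_6 (6T1, order 6), S_3 (6T2, order 6), D_6 (6T3, order 12), C_3 x S_3 (6T5, order 18), A_4 x C_2 (6T6, order 24), S_4 (6T8, order 24), S_3 x S_3 (6T9, order 36), S_4 x C_2 (6T11, order 48), (S_3 x S_3) : C_2 (6T13, order 72), PGL(2,5) (6T14, order 120), S_6 (6T16, order 720). By Dedekind's theorem, for a prime p not dividing disc(f) the degrees of the irreducible factors of f mod p form the cycle type of an element of G. Factoring f modulo the 21 such primes p <= 89 (skipping 2, 3, 7, which divide the discriminant), each new pattern first appears at: mod 5: f = (x^6 + 2x^5 + 3x^4 + 2x^3 + x^2 + 3x + 1), pattern 6; mod 11: f = (x)(x^5 + x^4 + 8x^3 + 6x^2 + 9x + 2), pattern 5+1; mod 13: f = (x + 3)(x + 7)(x^4 + 2x^3 + 9x^2 + 11x + 7), pattern 4+1+1; mod 23: f = (x + 5)(x + 9)(x^2 + 9x + 16)(x^2 + 12x + 14), pattern 2+2+1+1; mod 43: f = (x^3 + 25x^2 + 24x + 21)(x^3 + 30x^2 + 20x + 16), pattern 3+3; mod 61: f = (x^2 + 36x + 40)(x^2 + 47x + 41)(x^2 + 51x + 35), pattern 2+2+2. No other pattern occurs in this range, so the set of observed cycle types is {6, 5+1, 4+1+1, 2+2+1+1, 3+3, 2+2+2}. The candidates containing elements of all these cycle types are PGL(2,5) (6T14) of order 120, S_6 (6T16) of order 720; the others are excluded. The observed types are precisely the cycle types that occur in PGL(2,5) (6T14) (apart from the identity). Each of the other remaining candidates has further cycle types, and by the Chebotarev density theorem the matching factorization patterns would occur for a proportion of primes equal to their share of the group: S_6 (6T16) additionally contains elements of type 4+2, 3+2+1, 3+1+1+1, 2+1+1+1+1 (265 of its 720 elements, about 37% of primes). None of the 21 primes tested shows any such pattern (for each of these groups the chance of that is below 10^-4), which rules them out. Hence G = PGL(2,5) (6T14), of order 120.

PGL(2,5), S_5 acting on 6 points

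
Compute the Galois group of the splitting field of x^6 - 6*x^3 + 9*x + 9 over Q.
(S_3 x S_3) : C_2 (order 72)

The polynomial f is an irreducible sextic over Q, so G = Gal(f/Q) is one of the 16 transitive subgroups 6T1, ..., 6T16 of S_6. The discriminant of f is -6604217307, which is not a perfect square, so G is not contained in A_6. The transitive groups of degree 6 not contained in A_6 are: C_6 (6T1, order 6), S_3 (6T2, order 6), D_6 (6T3, order 12), C_3 x S_3 (6T5, order 18), A_4 x C_2 (6T6, order 24), S_4 (6T8, order 24), S_3 x S_3 (6T9, order 36), S_4 x C_2 (6T11, order 48), (S_3 x S_3) : C_2 (6T13, order 72), PGL(2,5) (6T14, order 120), S_6 (6T16, order 720). By Dedekind's theorem, for a prime p not dividing disc(f) the degrees of the irreducible factors of f mod p form the cycle type of an element of G. Factoring f modulo the 28 such primes p <= 127 (skipping 3, 17, 43, which divide the discriminant), each new pattern first appears at: mod 2: f = (x^6 + x + 1), pattern 6; mod 7: f = (x + 1)(x^2 + 4x + 1)(x^3 + 2x^2 + 6x + 2), pattern 3+2+1; mod 11: f = (x^2 + 4)(x^4 + 7x^2 + 5x + 5), pattern 4+2; mod 13: f = (x + 9)(x + 12)(x^2 + 8x + 9)(x^2 + 10x + 10), pattern 2+2+1+1; mod 61: f = (x + 4)(x + 14)(x + 16)(x + 39)(x^2 + 49x + 60), pattern 2+1+1+1+1; mod 97: f = (x + 3)(x + 47)(x + 73)(x^3 + 71x^2 + 86x + 89), pattern 3+1+1+1; mod 113: f = (x^2 + 7x + 64)(x^2 + 109x + 100)(x^2 + 110x + 99), pattern 2+2+2; mod 127: f = (x^3 + 39x^2 + 67x + 70)(x^3 + 88x^2 + 57x + 60), pattern 3+3. No other pattern occurs in this range, so the set of observed cycle types is {6, 3+2+1, 4+2, 2+2+1+1, 2+1+1+1+1, 3+1+1+1, 2+2+2, 3+3}. The candidates containing elements of all these cycle types are (S_3 x S_3) : C_2 (6T13) of order 72, S_6 (6T16) of order 720; the others are excluded. The observed types are precisely the cycle types that occur in (S_3 x S_3) : C_2 (6T13) (apart from the identity). Each of the other remaining candidates has further cycle types, and by the Chebotarev density theorem the matching factorization patterns would occur for a proportion of primes equal to their share of the group: S_6 (6T16) additionally contains elements of type 5+1, 4+1+1 (234 of its 720 elements, about 32% of primes). None of the 28 primes tested shows any such pattern (for each of these groups the chance of that is below 10^-4), which rules them out. Hence G = (S_3 x S_3) : C_2 (6T13), of order 72.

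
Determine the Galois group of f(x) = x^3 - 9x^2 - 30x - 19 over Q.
C_3 (order 3)

The polynomial is an irreducible cubic over Q and its discriminant is 23409 = 153^2, a perfect square. For an irreducible cubic, a square discriminant forces the Galois group to be A_3, the cyclic group of order 3.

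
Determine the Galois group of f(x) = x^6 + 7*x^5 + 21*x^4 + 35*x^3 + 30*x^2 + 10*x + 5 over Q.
(C_3 x C_3) : C_4 (also written G36+)

The polynomial f is an irreducible sextic over Q, so G = Gal(f/Q) is one of the 16 transitive subgroups 6T1, ..., 6T16 of S_6. The discriminant of f is 525625 = 725^2, a perfect square, so G is contained in A_6. The transitive groups of degree 6 contained in A_6 are: A_4 (6T4, order 12), S_4 (6T7, order 24), (C_3 x C_3) : C_4 (6T10, order 36), PSL(2,5) (6T12, order 60), A_6 (6T15, order 360). By Dedekind's theorem, for a prime p not dividing disc(f) the degrees of the irreducible factors of f mod p form the cycle type of an element of G. Factoring f modulo the 19 such primes p <= 73 (skipping 5, 29, which divide the discriminant), each new pattern first appears at: mod 2: f = (x^2 + x + 1)(x^4 + x + 1), pattern 4+2; mod 11: f = (x^3 + 2x + 2)(x^3 + 7x^2 + 8x + 8), pattern 3+3; mod 19: f = (x + 12)(x + 13)(x^2 + 6x + 10)(x^2 + 14x + 12), pattern 2+2+1+1; mod 61: f = (x + 29)(x + 36)(x + 43)(x^3 + 21x^2 + 14x + 14), pattern 3+1+1+1. No other pattern occurs in this range, so the set of observed cycle types is {4+2, 3+3, 2+2+1+1, 3+1+1+1}. The candidates containing elements of all these cycle types are (C_3 x C_3) : C_4 (6T10) of order 36, A_6 (6T15) of order 360; the others are excluded. The observed types are precisely the cycle types that occur in (C_3 x C_3) : C_4 (6T10) (apart from the identity). Each of the other remaining candidates has further cycle types, and by the Chebotarev density theorem the matching factorization patterns would occur for a proportion of primes equal to their share of the group: A_6 (6T15) additionally contains elements of type 5+1 (144 of its 360 elements, about 40% of primes). None of the 19 primes tested shows any such pattern (for each of these groups the chance of that is below 10^-4), which rules them out. Hence G = (C_3 x C_3) : C_4 (6T10), of order 36.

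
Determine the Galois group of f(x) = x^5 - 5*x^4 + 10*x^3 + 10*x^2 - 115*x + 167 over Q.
5T3: F_20

The polynomial f is an irreducible quintic over Q, so G = Gal(f/Q) is a transitive subgroup of S_5: one of C_5 (5T1, order 5), D_5 (5T2, order 10), F_20 (5T3, order 20), A_5 (5T4, order 60) or S_5 (5T5, order 120). The discriminant of f is 4992800000, which is not a perfect square, so G is not contained in A_5. The transitive groups of degree 5 not contained in A_5 are: F_20 (5T3, order 20), S_5 (5T5, order 120). By Dedekind's theorem, for a prime p not dividing disc(f) the degrees of the irreducible factors of f mod p form the cycle type of an element of G. Factoring f modulo the 18 such primes p <= 71 (skipping 2, 5, which divide the discriminant), each new pattern first appears at: mod 3: f = (x + 1)(x^4 + x^2 + 2), pattern 4+1; mod 11: f = (x^5 + 6x^4 + 10x^3 + 10x^2 + 6x + 2), pattern 5; mod 19: f = (x + 7)(x^2 + 16)(x^2 + 7x + 2), pattern 2+2+1. No other pattern occurs in this range, so the set of observed cycle types is {4+1, 5, 2+2+1}. The candidates containing elements of all these cycle types are F_20 (5T3) of order 20, S_5 (5T5) of order 120; the others are excluded. The observed types are precisely the cycle types that occur in F_20 (5T3) (apart from the identity). Each of the other remaining candidates has further cycle types, and by the Chebotarev density theorem the matching factorization patterns would occur for a proportion of primes equal to their share of the group: S_5 (5T5) additionally contains elements of type 3+2, 3+1+1, 2+1+1+1 (50 of its 120 elements, about 42% of primes). None of the 18 primes tested shows any such pattern (for each of these groups the chance of that is below 10^-4), which rules them out. Hence G = F_20 (5T3), of order 20.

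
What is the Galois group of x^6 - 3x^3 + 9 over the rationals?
6T5: C_3 x S_3

The polynomial f is an irreducible sextic over Q, so G = Gal(f/Q) is one of the 16 transitive subgroups 6T1, ..., 6T16 of S_6. The discriminant of f is -1162261467, which is not a perfect square, so G is not contained in A_6. The transitive groups of degree 6 not contained in A_6 are: C_6 (6T1, order 6), S_3 (6T2, order 6), D_6 (6T3, order 12), C_3 x S_3 (6T5, order 18), A_4 x C_2 (6T6, order 24), S_4 (6T8, order 24), S_3 x S_3 (6T9, order 36), S_4 x C_2 (6T11, order 48), (S_3 x S_3) : C_2 (6T13, order 72), PGL(2,5) (6T14, order 120), S_6 (6T16, order 720). By Dedekind's theorem, for a prime p not dividing disc(f) the degrees of the irreducible factors of f mod p form the cycle type of an element of G. Factoring f modulo the 33 such primes p <= 139 (skipping 3, which divides the discriminant), each new pattern first appears at: mod 2: f = (x^6 + x^3 + 1), pattern 6; mod 7: f = (x + 3)(x + 5)(x + 6)(x^3 + 5), pattern 3+1+1+1; mod 17: f = (x^2 + 6x + 15)(x^2 + 13x + 15)(x^2 + 15x + 15), pattern 2+2+2; mod 19: f = (x^3 + 2)(x^3 + 14), pattern 3+3; mod 73: f = (x + 27)(x + 35)(x + 49)(x + 50)(x + 61)(x + 70), pattern 1+1+1+1+1+1. No other pattern occurs in this range, so the set of observed cycle types is {6, 3+1+1+1, 2+2+2, 3+3, 1+1+1+1+1+1}. The candidates containing elements of all these cycle types are C_3 x S_3 (6T5) of order 18, S_3 x S_3 (6T9) of order 36, (S_3 x S_3) : C_2 (6T13) of order 72, S_6 (6T16) of order 720; the others are excluded. The observed types are precisely the cycle types that occur in C_3 x S_3 (6T5). Each of the other remaining candidates has further cycle types, and by the Chebotarev density theorem the matching factorization patterns would occur for a proportion of primes equal to their share of the group: S_3 x S_3 (6T9) additionally contains elements of type 2+2+1+1 (9 of its 36 elements, about 25% of primes); (S_3 x S_3) : C_2 (6T13) additionally contains elements of type 4+2, 3+2+1, 2+2+1+1, 2+1+1+1+1 (45 of its 72 elements, about 62% of primes); S_6 (6T16) additionally contains elements of type 5+1, 4+2, 4+1+1, 3+2+1, 2+2+1+1, 2+1+1+1+1 (504 of its 720 elements, about 70% of primes). None of the 33 primes tested shows any such pattern (for each of these groups the chance of that is below 10^-4), which rules them out. Hence G = C_3 x S_3 (6T5), of order 18.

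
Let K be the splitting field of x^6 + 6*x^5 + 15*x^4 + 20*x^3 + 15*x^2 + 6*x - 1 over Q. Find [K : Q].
The degree of the splitting field over Q equals the order of the Galois group, so first determine the group. The polynomial f is an irreducible sextic over Q, so G = Gal(f/Q) is one of the 16 transitive subgroups 6T1, ..., 6T16 of S_6. The discriminant of f is 1492992, which is not a perfect square, so G is not contained in A_6. The transitive groups of degree 6 not contained in A_6 are: C_6 (6T1, order 6), S_3 (6T2, order 6), D_6 (6T3, order 12), C_3 x S_3 (6T5, order 18), A_4 x C_2 (6T6, order 24), S_4 (6T8, order 24), S_3 x S_3 (6T9, order 36), S_4 x C_2 (6T11, order 48), (S_3 x S_3) : C_2 (6T13, order 72), PGL(2,5) (6T14, order 120), S_6 (6T16, order 720). By Dedekind's theorem, for a prime p not dividing disc(f) the degrees of the irreducible factors of f mod p form the cycle type of an element of G. Factoring f modulo the 79 such primes p <= 419 (skipping 2, 3, which divide the discriminant), each new pattern first appears at: mod 5: f = (x^2 + x + 2)(x^2 + 2x + 3)(x^2 + 3x + 4), pattern 2+2+2; mod 7: f = (x^3 + 3x^2 + 3x + 4)(x^3 + 3x^2 + 3x + 5), pattern 3+3; mod 13: f = (x^6 + 6x^5 + 2x^4 + 7x^3 + 2x^2 + 6x + 12), pattern 6; mod 17: f = (x + 6)(x + 13)(x^2 + 7x + 14)(x^2 + 14x + 4), pattern 2+2+1+1; mod 31: f = (x + 3)(x + 11)(x + 13)(x + 20)(x + 22)(x + 30), pattern 1+1+1+1+1+1. No other pattern occurs in this range, so the set of observed cycle types is {2+2+2, 3+3, 6, 2+2+1+1, 1+1+1+1+1+1}. The candidates containing elements of all these cycle types are D_6 (6T3) of order 12, A_4 x C_2 (6T6) of order 24, S_3 x S_3 (6T9) of order 36, S_4 x C_2 (6T11) of order 48, (S_3 x S_3) : C_2 (6T13) of order 72, PGL(2,5) (6T14) of order 120, S_6 (6T16) of order 720; the others are excluded. The observed types are precisely the cycle types that occur in D_6 (6T3). Each of the other remaining candidates has further cycle types, and by the Chebotarev density theorem the matching factorization patterns would occur for a proportion of primes equal to their share of the group: A_4 x C_2 (6T6) additionally contains elements of type 2+1+1+1+1 (3 of its 24 elements, about 12% of primes); S_3 x S_3 (6T9) additionally contains elements of type 3+1+1+1 (4 of its 36 elements, about 11% of primes); S_4 x C_2 (6T11) additionally contains elements of type 4+2, 4+1+1, 2+1+1+1+1 (15 of its 48 elements, about 31% of primes); (S_3 x S_3) : C_2 (6T13) additionally contains elements of type 4+2, 3+2+1, 3+1+1+1, 2+1+1+1+1 (40 of its 72 elements, about 56% of primes); PGL(2,5) (6T14) additionally contains elements of type 5+1, 4+1+1 (54 of its 120 elements, about 45% of primes); S_6 (6T16) additionally contains elements of type 5+1, 4+2, 4+1+1, 3+2+1, 3+1+1+1, 2+1+1+1+1 (499 of its 720 elements, about 69% of primes). None of the 79 primes tested shows any such pattern (for each of these groups the chance of that is below 10^-4), which rules them out. Hence G = D_6 (6T3), of order 12. The Galois group D_6 (6T3) has order 12, so the splitting field has degree 12 over Q.

12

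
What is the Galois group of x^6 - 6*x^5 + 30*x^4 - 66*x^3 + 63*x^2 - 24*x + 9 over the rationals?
PGL(2,5)

The polynomial f is an irreducible sextic over Q, so G = Gal(f/Q) is one of the 16 transitive subgroups 6T1, ..., 6T16 of S_6. The discriminant of f is -5217636731328, which is not a perfect square, so G is not contained in A_6. The transitive groups of degree 6 not contained in A_6 are: C_6 (6T1, order 6), S_3 (6T2, order 6), D_6 (6T3, order 12), C_3 x S_3 (6T5, order 18), A_4 x C_2 (6T6, order 24), S_4 (6T8, order 24), S_3 x S_3 (6T9, order 36), S_4 x C_2 (6T11, order 48), (S_3 x S_3) : C_2 (6T13, order 72), PGL(2,5) (6T14, order 120), S_6 (6T16, order 720). By Dedekind's theorem, for a prime p not dividing disc(f) the degrees of the irreducible factors of f mod p form the cycle type of an element of G. Factoring f modulo the 21 such primes p <= 89 (skipping 2, 3, 7, which divide the discriminant), each new pattern first appears at: mod 5: f = (x^6 + 4x^5 + 4x^3 + 3x^2 + x + 4), pattern 6; mod 11: f = (x + 2)(x^5 + 3x^4 + 2x^3 + 7x^2 + 5x + 10), pattern 5+1; mod 13: f = (x + 2)(x + 4)(x^4 + x^3 + 3x^2 + 12x + 6), pattern 4+1+1; mod 23: f = (x + 10)(x + 12)(x^2 + 3x + 16)(x^2 + 15x + 5), pattern 2+2+1+1; mod 43: f = (x^3 + 2x^2 + 24x + 7)(x^3 + 35x^2 + 22x + 32), pattern 3+3; mod 61: f = (x^2 + 3x + 30)(x^2 + 14x + 43)(x^2 + 38x + 1), pattern 2+2+2. No other pattern occurs in this range, so the set of observed cycle types is {6, 5+1, 4+1+1, 2+2+1+1, 3+3, 2+2+2}. The candidates containing elements of all these cycle types are PGL(2,5) (6T14) of order 120, S_6 (6T16) of order 720; the others are excluded. The observed types are precisely the cycle types that occur in PGL(2,5) (6T14) (apart from the identity). Each of the other remaining candidates has further cycle types, and by the Chebotarev density theorem the matching factorization patterns would occur for a proportion of primes equal to their share of the group: S_6 (6T16) additionally contains elements of type 4+2, 3+2+1, 3+1+1+1, 2+1+1+1+1 (265 of its 720 elements, about 37% of primes). None of the 21 primes tested shows any such pattern (for each of these groups the chance of that is below 10^-4), which rules them out. Hence G = PGL(2,5) (6T14), of order 120.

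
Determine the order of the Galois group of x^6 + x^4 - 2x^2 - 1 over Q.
The degree of the splitting field over Q equals the order of the Galois group, so first determine the group. The polynomial f is an irreducible sextic over Q, so G = Gal(f/Q) is one of the 16 transitive subgroups 6T1, ..., 6T16 of S_6. The discriminant of f is 153664 = 392^2, a perfect square, so G is contained in A_6. The transitive groups of degree 6 contained in A_6 are: A_4 (6T4, order 12), S_4 (6T7, order 24), (C_3 x C_3) : C_4 (6T10, order 36), PSL(2,5) (6T12, order 60), A_6 (6T15, order 360). By Dedekind's theorem, for a prime p not dividing disc(f) the degrees of the irreducible factors of f mod p form the cycle type of an element of G. Factoring f modulo the 33 such primes p <= 149 (skipping 2, 7, which divide the discriminant), each new pattern first appears at: mod 3: f = (x^3 + 2x + 1)(x^3 + 2x + 2), pattern 3+3; mod 13: f = (x + 6)(x + 7)(x^2 + 5)(x^2 + 6), pattern 2+2+1+1. No other pattern occurs in this range, so the set of observed cycle types is {3+3, 2+2+1+1}. The candidates containing elements of all these cycle types are A_4 (6T4) of order 12, S_4 (6T7) of order 24, (C_3 x C_3) : C_4 (6T10) of order 36, PSL(2,5) (6T12) of order 60, A_6 (6T15) of order 360; the others are excluded. The observed types are precisely the cycle types that occur in A_4 (6T4) (apart from the identity). Each of the other remaining candidates has further cycle types, and by the Chebotarev density theorem the matching factorization patterns would occur for a proportion of primes equal to their share of the group: S_4 (6T7) additionally contains elements of type 4+2 (6 of its 24 elements, about 25% of primes); (C_3 x C_3) : C_4 (6T10) additionally contains elements of type 4+2, 3+1+1+1 (22 of its 36 elements, about 61% of primes); PSL(2,5) (6T12) additionally contains elements of type 5+1 (24 of its 60 elements, about 40% of primes); A_6 (6T15) additionally contains elements of type 5+1, 4+2, 3+1+1+1 (274 of its 360 elements, about 76% of primes). None of the 33 primes tested shows any such pattern (for each of these groups the chance of that is below 10^-4), which rules them out. Hence G = A_4 (6T4), of order 12. The Galois group A_4 (6T4) has order 12, so the splitting field has degree 12 over Q.

12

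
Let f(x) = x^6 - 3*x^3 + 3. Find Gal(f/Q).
The polynomial f is an irreducible sextic over Q, so G = Gal(f/Q) is one of the 16 transitive subgroups 6T1, ..., 6T16 of S_6. The discriminant of f is -177147, which is not a perfect square, so G is not contained in A_6. The transitive groups of degree 6 not contained in A_6 are: C_6 (6T1, order 6), S_3 (6T2, order 6), D_6 (6T3, order 12), C_3 x S_3 (6T5, order 18), A_4 x C_2 (6T6, order 24), S_4 (6T8, order 24), S_3 x S_3 (6T9, order 36), S_4 x C_2 (6T11, order 48), (S_3 x S_3) : C_2 (6T13, order 72), PGL(2,5) (6T14, order 120), S_6 (6T16, order 720). By Dedekind's theorem, for a prime p not dividing disc(f) the degrees of the irreducible factors of f mod p form the cycle type of an element of G. Factoring f modulo the 33 such primes p <= 139 (skipping 3, which divides the discriminant), each new pattern first appears at: mod 2: f = (x^6 + x^3 + 1), pattern 6; mod 7: f = (x + 1)(x + 2)(x + 4)(x^3 + 3), pattern 3+1+1+1; mod 17: f = (x^2 + x + 7)(x^2 + 4x + 7)(x^2 + 12x + 7), pattern 2+2+2; mod 19: f = (x^3 + 6)(x^3 + 10), pattern 3+3; mod 73: f = (x + 13)(x + 21)(x + 22)(x + 29)(x + 30)(x + 31), pattern 1+1+1+1+1+1. No other pattern occurs in this range, so the set of observed cycle types is {6, 3+1+1+1, 2+2+2, 3+3, 1+1+1+1+1+1}. The candidates containing elements of all these cycle types are C_3 x S_3 (6T5) of order 18, S_3 x S_3 (6T9) of order 36, (S_3 x S_3) : C_2 (6T13) of order 72, S_6 (6T16) of order 720; the others are excluded. The observed types are precisely the cycle types that occur in C_3 x S_3 (6T5). Each of the other remaining candidates has further cycle types, and by the Chebotarev density theorem the matching factorization patterns would occur for a proportion of primes equal to their share of the group: S_3 x S_3 (6T9) additionally contains elements of type 2+2+1+1 (9 of its 36 elements, about 25% of primes); (S_3 x S_3) : C_2 (6T13) additionally contains elements of type 4+2, 3+2+1, 2+2+1+1, 2+1+1+1+1 (45 of its 72 elements, about 62% of primes); S_6 (6T16) additionally contains elements of type 5+1, 4+2, 4+1+1, 3+2+1, 2+2+1+1, 2+1+1+1+1 (504 of its 720 elements, about 70% of primes). None of the 33 primes tested shows any such pattern (for each of these groups the chance of that is below 10^-4), which rules them out. Hence G = C_3 x S_3 (6T5), of order 18.

6T5: C_3 x S_3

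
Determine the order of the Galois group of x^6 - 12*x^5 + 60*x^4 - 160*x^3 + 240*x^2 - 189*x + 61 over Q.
72

The degree of the splitting field over Q equals the order of the Galois group, so first determine the group. The polynomial f is an irreducible sextic over Q, so G = Gal(f/Q) is one of the 16 transitive subgroups 6T1, ..., 6T16 of S_6. The discriminant of f is -9059283, which is not a perfect square, so G is not contained in A_6. The transitive groups of degree 6 not contained in A_6 are: C_6 (6T1, order 6), S_3 (6T2, order 6), D_6 (6T3, order 12), C_3 x S_3 (6T5, order 18), A_4 x C_2 (6T6, order 24), S_4 (6T8, order 24), S_3 x S_3 (6T9, order 36), S_4 x C_2 (6T11, order 48), (S_3 x S_3) : C_2 (6T13, order 72), PGL(2,5) (6T14, order 120), S_6 (6T16, order 720). By Dedekind's theorem, for a prime p not dividing disc(f) the degrees of the irreducible factors of f mod p form the cycle type of an element of G. Factoring f modulo the 28 such primes p <= 127 (skipping 3, 17, 43, which divide the discriminant), each new pattern first appears at: mod 2: f = (x^6 + x + 1), pattern 6; mod 7: f = (x + 4)(x^2 + 6x + 4)(x^3 + 6x^2 + 6), pattern 3+2+1; mod 11: f = (x^2 + 9x + 2)(x^4 + x^3 + 5x^2 + 2x + 3), pattern 4+2; mod 13: f = (x + 3)(x + 8)(x^2 + 6x + 3)(x^2 + 10x + 5), pattern 2+2+1+1; mod 61: f = (x)(x + 2)(x + 8)(x + 19)(x^2 + 20x + 6), pattern 2+1+1+1+1; mod 97: f = (x + 8)(x + 10)(x + 47)(x^3 + 20x^2 + 65x + 10), pattern 3+1+1+1; mod 113: f = (x^2 + 6)(x^2 + 41x + 19)(x^2 + 60x + 61), pattern 2+2+2; mod 127: f = (x^3 + 33x^2 + x + 91)(x^3 + 82x^2 + 20x + 23), pattern 3+3. No other pattern occurs in this range, so the set of observed cycle types is {6, 3+2+1, 4+2, 2+2+1+1, 2+1+1+1+1, 3+1+1+1, 2+2+2, 3+3}. The candidates containing elements of all these cycle types are (S_3 x S_3) : C_2 (6T13) of order 72, S_6 (6T16) of order 720; the others are excluded. The observed types are precisely the cycle types that occur in (S_3 x S_3) : C_2 (6T13) (apart from the identity). Each of the other remaining candidates has further cycle types, and by the Chebotarev density theorem the matching factorization patterns would occur for a proportion of primes equal to their share of the group: S_6 (6T16) additionally contains elements of type 5+1, 4+1+1 (234 of its 720 elements, about 32% of primes). None of the 28 primes tested shows any such pattern (for each of these groups the chance of that is below 10^-4), which rules them out. Hence G = (S_3 x S_3) : C_2 (6T13), of order 72. The Galois group (S_3 x S_3) : C_2 (6T13) has order 72, so the splitting field has degree 72 over Q.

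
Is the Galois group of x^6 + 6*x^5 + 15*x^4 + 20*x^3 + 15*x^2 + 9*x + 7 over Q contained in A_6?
No

The polynomial is irreducible of degree 6 over Q. Its discriminant is -9059283, which is not a perfect square. A Galois group lies in the alternating group exactly when the discriminant is a square in Q, so the Galois group ((S_3 x S_3) : C_2) is not contained in A_6.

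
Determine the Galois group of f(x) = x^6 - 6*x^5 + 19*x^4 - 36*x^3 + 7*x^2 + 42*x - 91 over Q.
The polynomial f is an irreducible sextic over Q, so G = Gal(f/Q) is one of the 16 transitive subgroups 6T1, ..., 6T16 of S_6. The discriminant of f is 164995463643136 = 12845056^2, a perfect square, so G is contained in A_6. The transitive groups of degree 6 contained in A_6 are: A_4 (6T4, order 12), S_4 (6T7, order 24), (C_3 x C_3) : C_4 (6T10, order 36), PSL(2,5) (6T12, order 60), A_6 (6T15, order 360). By Dedekind's theorem, for a prime p not dividing disc(f) the degrees of the irreducible factors of f mod p form the cycle type of an element of G. Factoring f modulo the 33 such primes p <= 149 (skipping 2, 7, which divide the discriminant), each new pattern first appears at: mod 3: f = (x^3 + 2x + 1)(x^3 + 2x + 2), pattern 3+3; mod 13: f = (x)(x + 11)(x^2 + 11x + 8)(x^2 + 11x + 12), pattern 2+2+1+1. No other pattern occurs in this range, so the set of observed cycle types is {3+3, 2+2+1+1}. The candidates containing elements of all these cycle types are A_4 (6T4) of order 12, S_4 (6T7) of order 24, (C_3 x C_3) : C_4 (6T10) of order 36, PSL(2,5) (6T12) of order 60, A_6 (6T15) of order 360; the others are excluded. The observed types are precisely the cycle types that occur in A_4 (6T4) (apart from the identity). Each of the other remaining candidates has further cycle types, and by the Chebotarev density theorem the matching factorization patterns would occur for a proportion of primes equal to their share of the group: S_4 (6T7) additionally contains elements of type 4+2 (6 of its 24 elements, about 25% of primes); (C_3 x C_3) : C_4 (6T10) additionally contains elements of type 4+2, 3+1+1+1 (22 of its 36 elements, about 61% of primes); PSL(2,5) (6T12) additionally contains elements of type 5+1 (24 of its 60 elements, about 40% of primes); A_6 (6T15) additionally contains elements of type 5+1, 4+2, 3+1+1+1 (274 of its 360 elements, about 76% of primes). None of the 33 primes tested shows any such pattern (for each of these groups the chance of that is below 10^-4), which rules them out. Hence G = A_4 (6T4), of order 12.

A_4 (also written A4)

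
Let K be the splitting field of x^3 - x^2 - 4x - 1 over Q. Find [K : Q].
The degree of the splitting field over Q equals the order of the Galois group, so first determine the group. The polynomial is an irreducible cubic over Q and its discriminant is 169 = 13^2, a perfect square. For an irreducible cubic, a square discriminant forces the Galois group to be A_3, the cyclic group of order 3. The Galois group C_3 (3T1) has order 3, so the splitting field has degree 3 over Q.

3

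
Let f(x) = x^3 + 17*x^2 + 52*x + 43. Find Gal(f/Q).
C_3, A_3

The polynomial is an irreducible cubic over Q and its discriminant is 8281 = 91^2, a perfect square. For an irreducible cubic, a square discriminant forces the Galois group to be A_3, the cyclic group of order 3.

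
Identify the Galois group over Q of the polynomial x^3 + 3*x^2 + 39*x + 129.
The polynomial is an irreducible cubic over Q and its discriminant is -415152, which is not a perfect square. For an irreducible cubic, a non-square discriminant gives Galois group S_3.

S_3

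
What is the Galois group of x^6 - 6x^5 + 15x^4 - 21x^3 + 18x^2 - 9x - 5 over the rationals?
S_3 x S_3 (order 36)

The polynomial f is an irreducible sextic over Q, so G = Gal(f/Q) is one of the 16 transitive subgroups 6T1, ..., 6T16 of S_6. The discriminant of f is 871199469, which is not a perfect square, so G is not contained in A_6. The transitive groups of degree 6 not contained in A_6 are: C_6 (6T1, order 6), S_3 (6T2, order 6), D_6 (6T3, order 12), C_3 x S_3 (6T5, order 18), A_4 x C_2 (6T6, order 24), S_4 (6T8, order 24), S_3 x S_3 (6T9, order 36), S_4 x C_2 (6T11, order 48), (S_3 x S_3) : C_2 (6T13, order 72), PGL(2,5) (6T14, order 120), S_6 (6T16, order 720). By Dedekind's theorem, for a prime p not dividing disc(f) the degrees of the irreducible factors of f mod p form the cycle type of an element of G. Factoring f modulo the 16 such primes p <= 67 (skipping 3, 7, 29, which divide the discriminant), each new pattern first appears at: mod 2: f = (x^6 + x^4 + x^3 + x + 1), pattern 6; mod 5: f = (x)(x + 1)(x^2 + x + 2)(x^2 + 2x + 3), pattern 2+2+1+1; mod 13: f = (x + 1)(x + 4)(x + 5)(x^3 + 10x^2 + 3x + 3), pattern 3+1+1+1; mod 19: f = (x^2 + 8x + 6)(x^2 + 11x + 1)(x^2 + 13x + 15), pattern 2+2+2; mod 67: f = (x^3 + 64x^2 + 3x + 17)(x^3 + 64x^2 + 3x + 47), pattern 3+3. No other pattern occurs in this range, so the set of observed cycle types is {6, 2+2+1+1, 3+1+1+1, 2+2+2, 3+3}. The candidates containing elements of all these cycle types are S_3 x S_3 (6T9) of order 36, (S_3 x S_3) : C_2 (6T13) of order 72, S_6 (6T16) of order 720; the others are excluded. The observed types are precisely the cycle types that occur in S_3 x S_3 (6T9) (apart from the identity). Each of the other remaining candidates has further cycle types, and by the Chebotarev density theorem the matching factorization patterns would occur for a proportion of primes equal to their share of the group: (S_3 x S_3) : C_2 (6T13) additionally contains elements of type 4+2, 3+2+1, 2+1+1+1+1 (36 of its 72 elements, about 50% of primes); S_6 (6T16) additionally contains elements of type 5+1, 4+2, 4+1+1, 3+2+1, 2+1+1+1+1 (459 of its 720 elements, about 64% of primes). None of the 16 primes tested shows any such pattern (for each of these groups the chance of that is below 10^-4), which rules them out. Hence G = S_3 x S_3 (6T9), of order 36.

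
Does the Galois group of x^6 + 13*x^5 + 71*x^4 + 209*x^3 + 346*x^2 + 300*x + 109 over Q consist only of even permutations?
Yes

The polynomial is irreducible of degree 6 over Q. Its discriminant is 525625 = 725^2, a perfect square. A Galois group lies in the alternating group exactly when the discriminant is a square in Q, so the Galois group ((C_3 x C_3) : C_4) is contained in A_6.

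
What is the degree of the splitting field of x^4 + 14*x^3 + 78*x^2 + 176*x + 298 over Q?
The degree of the splitting field over Q equals the order of the Galois group, so first determine the group. The polynomial is an irreducible quartic over Q and its discriminant is 1666598976 = 40824^2, a perfect square, so the Galois group is contained in A_4. The resolvent cubic y^3 - 78*y^2 + 1272*y + 3592 is irreducible over Q. An irreducible resolvent with square discriminant gives A_4. The Galois group A_4 (4T4) has order 12, so the splitting field has degree 12 over Q.

12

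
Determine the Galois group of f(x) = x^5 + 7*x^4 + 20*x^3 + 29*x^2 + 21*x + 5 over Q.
5T2: D_5

The polynomial f is an irreducible quintic over Q, so G = Gal(f/Q) is a transitive subgroup of S_5: one of C_5 (5T1, order 5), D_5 (5T2, order 10), F_20 (5T3, order 20), A_5 (5T4, order 60) or S_5 (5T5, order 120). The discriminant of f is 2209 = 47^2, a perfect square, so G is contained in A_5. The transitive groups of degree 5 contained in A_5 are: C_5 (5T1, order 5), D_5 (5T2, order 10), A_5 (5T4, order 60). By Dedekind's theorem, for a prime p not dividing disc(f) the degrees of the irreducible factors of f mod p form the cycle type of an element of G. Factoring f modulo the 23 such primes p <= 89 (skipping 47, which divides the discriminant), each new pattern first appears at: mod 2: f = (x^5 + x^4 + x^2 + x + 1), pattern 5; mod 5: f = (x)(x^2 + 2)(x^2 + 2x + 3), pattern 2+2+1; mod 83: f = (x + 55)(x + 61)(x + 69)(x + 72)(x + 82), pattern 1+1+1+1+1. No other pattern occurs in this range, so the set of observed cycle types is {5, 2+2+1, 1+1+1+1+1}. The candidates containing elements of all these cycle types are D_5 (5T2) of order 10, A_5 (5T4) of order 60; the others are excluded. The observed types are precisely the cycle types that occur in D_5 (5T2). Each of the other remaining candidates has further cycle types, and by the Chebotarev density theorem the matching factorization patterns would occur for a proportion of primes equal to their share of the group: A_5 (5T4) additionally contains elements of type 3+1+1 (20 of its 60 elements, about 33% of primes). None of the 23 primes tested shows any such pattern (for each of these groups the chance of that is below 10^-4), which rules them out. Hence G = D_5 (5T2), of order 10.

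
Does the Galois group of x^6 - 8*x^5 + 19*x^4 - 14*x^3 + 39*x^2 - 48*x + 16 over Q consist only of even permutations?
Yes

The polynomial is irreducible of degree 6 over Q. Its discriminant is 90962560000 = 301600^2, a perfect square. A Galois group lies in the alternating group exactly when the discriminant is a square in Q, so the Galois group ((C_3 x C_3) : C_4) is contained in A_6.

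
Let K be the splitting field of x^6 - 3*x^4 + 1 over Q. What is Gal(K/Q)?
A_4 x C_2 (also written A4xC2)

The polynomial f is an irreducible sextic over Q, so G = Gal(f/Q) is one of the 16 transitive subgroups 6T1, ..., 6T16 of S_6. The discriminant of f is -419904, which is not a perfect square, so G is not contained in A_6. The transitive groups of degree 6 not contained in A_6 are: C_6 (6T1, order 6), S_3 (6T2, order 6), D_6 (6T3, order 12), C_3 x S_3 (6T5, order 18), A_4 x C_2 (6T6, order 24), S_4 (6T8, order 24), S_3 x S_3 (6T9, order 36), S_4 x C_2 (6T11, order 48), (S_3 x S_3) : C_2 (6T13, order 72), PGL(2,5) (6T14, order 120), S_6 (6T16, order 720). By Dedekind's theorem, for a prime p not dividing disc(f) the degrees of the irreducible factors of f mod p form the cycle type of an element of G. Factoring f modulo the 33 such primes p <= 149 (skipping 2, 3, which divide the discriminant), each new pattern first appears at: mod 5: f = (x^3 + x^2 + 4x + 3)(x^3 + 4x^2 + 4x + 2), pattern 3+3; mod 7: f = (x^6 + 4x^4 + 1), pattern 6; mod 17: f = (x + 2)(x + 15)(x^2 + 6)(x^2 + 12), pattern 2+2+1+1; mod 19: f = (x + 6)(x + 7)(x + 12)(x + 13)(x^2 + 6), pattern 2+1+1+1+1; mod 71: f = (x^2 + 40)(x^2 + 45)(x^2 + 54), pattern 2+2+2. No other pattern occurs in this range, so the set of observed cycle types is {3+3, 6, 2+2+1+1, 2+1+1+1+1, 2+2+2}. The candidates containing elements of all these cycle types are A_4 x C_2 (6T6) of order 24, S_4 x C_2 (6T11) of order 48, (S_3 x S_3) : C_2 (6T13) of order 72, S_6 (6T16) of order 720; the others are excluded. The observed types are precisely the cycle types that occur in A_4 x C_2 (6T6) (apart from the identity). Each of the other remaining candidates has further cycle types, and by the Chebotarev density theorem the matching factorization patterns would occur for a proportion of primes equal to their share of the group: S_4 x C_2 (6T11) additionally contains elements of type 4+2, 4+1+1 (12 of its 48 elements, about 25% of primes); (S_3 x S_3) : C_2 (6T13) additionally contains elements of type 4+2, 3+2+1, 3+1+1+1 (34 of its 72 elements, about 47% of primes); S_6 (6T16) additionally contains elements of type 5+1, 4+2, 4+1+1, 3+2+1, 3+1+1+1 (484 of its 720 elements, about 67% of primes). None of the 33 primes tested shows any such pattern (for each of these groups the chance of that is below 10^-4), which rules them out. Hence G = A_4 x C_2 (6T6), of order 24.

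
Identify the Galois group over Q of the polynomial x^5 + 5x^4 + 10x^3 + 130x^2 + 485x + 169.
F_20, the Frobenius group of order 20

The polynomial f is an irreducible quintic over Q, so G = Gal(f/Q) is a transitive subgroup of S_5: one of C_5 (5T1, order 5), D_5 (5T2, order 10), F_20 (5T3, order 20), A_5 (5T4, order 60) or S_5 (5T5, order 120). The discriminant of f is 165888000000000, which is not a perfect square, so G is not contained in A_5. The transitive groups of degree 5 not contained in A_5 are: F_20 (5T3, order 20), S_5 (5T5, order 120). By Dedekind's theorem, for a prime p not dividing disc(f) the degrees of the irreducible factors of f mod p form the cycle type of an element of G. Factoring f modulo the 18 such primes p <= 73 (skipping 2, 3, 5, which divide the discriminant), each new pattern first appears at: mod 7: f = (x + 3)(x^4 + 2x^3 + 4x^2 + 6x + 5), pattern 4+1; mod 11: f = (x^5 + 5x^4 + 10x^3 + 9x^2 + x + 4), pattern 5; mod 19: f = (x + 11)(x^2 + 14x + 12)(x^2 + 18x + 2), pattern 2+2+1; mod 41: f = (x + 6)(x + 12)(x + 18)(x + 24)(x + 27), pattern 1+1+1+1+1. No other pattern occurs in this range, so the set of observed cycle types is {4+1, 5, 2+2+1, 1+1+1+1+1}. The candidates containing elements of all these cycle types are F_20 (5T3) of order 20, S_5 (5T5) of order 120; the others are excluded. The observed types are precisely the cycle types that occur in F_20 (5T3). Each of the other remaining candidates has further cycle types, and by the Chebotarev density theorem the matching factorization patterns would occur for a proportion of primes equal to their share of the group: S_5 (5T5) additionally contains elements of type 3+2, 3+1+1, 2+1+1+1 (50 of its 120 elements, about 42% of primes). None of the 18 primes tested shows any such pattern (for each of these groups the chance of that is below 10^-4), which rules them out. Hence G = F_20 (5T3), of order 20.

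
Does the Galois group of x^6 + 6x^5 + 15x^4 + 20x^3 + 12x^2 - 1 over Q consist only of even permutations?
The polynomial is irreducible of degree 6 over Q. Its discriminant is -419904, which is not a perfect square. A Galois group lies in the alternating group exactly when the discriminant is a square in Q, so the Galois group (A_4 x C_2) is not contained in A_6.

No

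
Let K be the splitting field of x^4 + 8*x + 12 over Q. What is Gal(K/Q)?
The polynomial is an irreducible quartic over Q and its discriminant is 331776 = 576^2, a perfect square, so the Galois group is contained in A_4. The resolvent cubic y^3 - 48*y - 64 is irreducible over Q. An irreducible resolvent with square discriminant gives A_4.

A_4 (order 12)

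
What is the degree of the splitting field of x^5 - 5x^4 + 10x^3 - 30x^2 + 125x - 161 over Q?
20

The degree of the splitting field over Q equals the order of the Galois group, so first determine the group. The polynomial f is an irreducible quintic over Q, so G = Gal(f/Q) is a transitive subgroup of S_5: one of C_5 (5T1, order 5), D_5 (5T2, order 10), F_20 (5T3, order 20), A_5 (5T4, order 60) or S_5 (5T5, order 120). The discriminant of f is 148608800000, which is not a perfect square, so G is not contained in A_5. The transitive groups of degree 5 not contained in A_5 are: F_20 (5T3, order 20), S_5 (5T5, order 120). By Dedekind's theorem, for a prime p not dividing disc(f) the degrees of the irreducible factors of f mod p form the cycle type of an element of G. Factoring f modulo the 18 such primes p <= 71 (skipping 2, 5, which divide the discriminant), each new pattern first appears at: mod 3: f = (x + 2)(x^4 + 2x^3 + 2), pattern 4+1; mod 11: f = (x^5 + 6x^4 + 10x^3 + 3x^2 + 4x + 4), pattern 5; mod 19: f = (x + 4)(x^2 + 3x + 18)(x^2 + 7x + 7), pattern 2+2+1. No other pattern occurs in this range, so the set of observed cycle types is {4+1, 5, 2+2+1}. The candidates containing elements of all these cycle types are F_20 (5T3) of order 20, S_5 (5T5) of order 120; the others are excluded. The observed types are precisely the cycle types that occur in F_20 (5T3) (apart from the identity). Each of the other remaining candidates has further cycle types, and by the Chebotarev density theorem the matching factorization patterns would occur for a proportion of primes equal to their share of the group: S_5 (5T5) additionally contains elements of type 3+2, 3+1+1, 2+1+1+1 (50 of its 120 elements, about 42% of primes). None of the 18 primes tested shows any such pattern (for each of these groups the chance of that is below 10^-4), which rules them out. Hence G = F_20 (5T3), of order 20. The Galois group F_20 (5T3) has order 20, so the splitting field has degree 20 over Q.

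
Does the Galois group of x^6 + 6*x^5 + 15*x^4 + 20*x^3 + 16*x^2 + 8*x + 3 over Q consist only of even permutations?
No

The polynomial is irreducible of degree 6 over Q. Its discriminant is -61504, which is not a perfect square. A Galois group lies in the alternating group exactly when the discriminant is a square in Q, so the Galois group (S_4 x C_2) is not contained in A_6.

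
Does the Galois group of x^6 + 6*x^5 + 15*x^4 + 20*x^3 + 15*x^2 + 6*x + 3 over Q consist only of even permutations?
No

The polynomial is irreducible of degree 6 over Q. Its discriminant is -1492992, which is not a perfect square. A Galois group lies in the alternating group exactly when the discriminant is a square in Q, so the Galois group (D_6) is not contained in A_6.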